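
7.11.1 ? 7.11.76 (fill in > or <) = <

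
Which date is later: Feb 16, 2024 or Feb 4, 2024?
Feb 16, 2024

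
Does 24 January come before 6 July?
Yes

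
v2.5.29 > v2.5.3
True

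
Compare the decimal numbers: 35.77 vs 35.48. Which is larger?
35.77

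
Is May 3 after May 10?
No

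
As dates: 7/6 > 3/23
True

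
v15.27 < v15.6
False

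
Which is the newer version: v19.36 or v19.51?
v19.51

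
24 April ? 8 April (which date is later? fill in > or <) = >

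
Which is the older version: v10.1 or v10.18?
v10.1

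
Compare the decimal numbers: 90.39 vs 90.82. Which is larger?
90.82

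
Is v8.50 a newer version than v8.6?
Yes. Version numbers are compared segment by segment as integers, not as decimals: minor version 50 > 6, so v8.50 > v8.6 (even though the decimal 8.50 < 8.6).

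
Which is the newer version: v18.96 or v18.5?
v18.96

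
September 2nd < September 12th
True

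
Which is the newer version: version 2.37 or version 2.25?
version 2.37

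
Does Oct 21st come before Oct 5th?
No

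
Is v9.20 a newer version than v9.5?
Yes. Version numbers are compared segment by segment as integers, not as decimals: minor version 20 > 5, so v9.20 > v9.5 (even though the decimal 9.20 < 9.5).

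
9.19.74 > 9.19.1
True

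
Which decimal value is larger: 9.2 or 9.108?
9.2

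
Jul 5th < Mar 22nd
False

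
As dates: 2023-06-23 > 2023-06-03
True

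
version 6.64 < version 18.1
True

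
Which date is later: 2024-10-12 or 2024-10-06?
2024-10-12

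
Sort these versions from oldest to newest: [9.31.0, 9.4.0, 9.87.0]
[9.4.0, 9.31.0, 9.87.0]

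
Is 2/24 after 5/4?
No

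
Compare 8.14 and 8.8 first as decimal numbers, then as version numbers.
As decimals: 8.14 < 8.8. As versions: v8.14 > v8.8 (minor version 14 > 8).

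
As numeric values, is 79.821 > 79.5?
True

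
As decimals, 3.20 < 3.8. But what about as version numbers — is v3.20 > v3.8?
True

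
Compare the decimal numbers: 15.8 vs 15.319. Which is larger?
15.8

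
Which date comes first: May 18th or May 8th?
May 8th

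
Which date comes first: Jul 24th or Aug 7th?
Jul 24th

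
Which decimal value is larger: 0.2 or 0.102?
0.2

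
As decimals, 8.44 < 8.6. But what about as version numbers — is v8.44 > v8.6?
True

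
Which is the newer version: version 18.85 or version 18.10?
version 18.85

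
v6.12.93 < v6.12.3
False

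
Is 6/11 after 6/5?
Yes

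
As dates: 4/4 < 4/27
True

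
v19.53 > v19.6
True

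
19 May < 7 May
False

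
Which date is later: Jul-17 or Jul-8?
Jul-17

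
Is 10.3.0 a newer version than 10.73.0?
No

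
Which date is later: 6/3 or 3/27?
6/3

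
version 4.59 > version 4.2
True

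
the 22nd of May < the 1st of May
False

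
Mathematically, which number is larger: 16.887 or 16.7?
16.887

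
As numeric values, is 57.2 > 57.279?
False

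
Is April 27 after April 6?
Yes. Day 27 comes after day 6 in April — this is a date comparison, not a decimal one (the decimal 4.27 would be smaller than 4.6).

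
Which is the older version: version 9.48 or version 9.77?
version 9.48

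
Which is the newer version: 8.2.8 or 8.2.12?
8.2.12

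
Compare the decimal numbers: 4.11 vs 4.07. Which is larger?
4.11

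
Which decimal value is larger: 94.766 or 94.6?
94.766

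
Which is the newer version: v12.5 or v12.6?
v12.6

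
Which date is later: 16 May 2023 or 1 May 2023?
16 May 2023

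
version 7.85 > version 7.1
True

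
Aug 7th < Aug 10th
True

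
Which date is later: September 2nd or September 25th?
September 25th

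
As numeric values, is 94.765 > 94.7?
True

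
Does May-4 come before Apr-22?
No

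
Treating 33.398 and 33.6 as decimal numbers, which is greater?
33.6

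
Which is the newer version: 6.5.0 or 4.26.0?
6.5.0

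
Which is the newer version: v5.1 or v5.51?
v5.51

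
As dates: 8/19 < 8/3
False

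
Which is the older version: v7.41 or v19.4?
v7.41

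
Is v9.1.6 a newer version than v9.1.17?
No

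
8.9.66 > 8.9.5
True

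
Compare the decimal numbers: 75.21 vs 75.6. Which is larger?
75.6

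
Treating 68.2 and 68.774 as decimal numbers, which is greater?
68.774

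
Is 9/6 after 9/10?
No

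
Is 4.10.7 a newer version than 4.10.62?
No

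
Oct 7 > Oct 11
False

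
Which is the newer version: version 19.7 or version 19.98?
version 19.98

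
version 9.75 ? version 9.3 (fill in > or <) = >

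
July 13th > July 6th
True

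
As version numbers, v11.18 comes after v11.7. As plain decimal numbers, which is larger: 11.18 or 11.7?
11.7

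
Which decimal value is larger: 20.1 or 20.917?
20.917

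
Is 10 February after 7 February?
Yes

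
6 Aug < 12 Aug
True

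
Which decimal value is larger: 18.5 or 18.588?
18.588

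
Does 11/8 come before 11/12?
Yes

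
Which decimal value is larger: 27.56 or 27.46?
27.56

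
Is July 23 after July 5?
Yes. Day 23 comes after day 5 in July — this is a date comparison, not a decimal one (the decimal 7.23 would be smaller than 7.5).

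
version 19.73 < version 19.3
False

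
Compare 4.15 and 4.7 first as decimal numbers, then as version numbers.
As decimals: 4.15 < 4.7. As versions: v4.15 > v4.7 (minor version 15 > 7).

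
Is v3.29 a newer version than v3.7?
Yes. Version numbers are compared segment by segment as integers, not as decimals: minor version 29 > 7, so v3.29 > v3.7 (even though the decimal 3.29 < 3.7).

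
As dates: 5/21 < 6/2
True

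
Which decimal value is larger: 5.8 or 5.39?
5.8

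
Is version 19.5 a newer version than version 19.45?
No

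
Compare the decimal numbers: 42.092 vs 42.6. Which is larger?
42.6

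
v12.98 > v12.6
True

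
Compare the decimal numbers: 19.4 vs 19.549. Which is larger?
19.549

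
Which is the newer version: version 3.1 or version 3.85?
version 3.85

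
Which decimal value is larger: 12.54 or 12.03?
12.54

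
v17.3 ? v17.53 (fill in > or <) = <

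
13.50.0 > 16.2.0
False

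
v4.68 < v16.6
True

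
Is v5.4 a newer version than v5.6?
No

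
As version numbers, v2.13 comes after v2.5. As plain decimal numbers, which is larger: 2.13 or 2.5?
2.5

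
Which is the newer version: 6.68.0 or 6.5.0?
6.68.0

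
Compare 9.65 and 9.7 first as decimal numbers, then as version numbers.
As decimals: 9.65 < 9.7. As versions: v9.65 > v9.7 (minor version 65 > 7).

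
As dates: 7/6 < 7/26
True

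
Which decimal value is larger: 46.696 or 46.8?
46.8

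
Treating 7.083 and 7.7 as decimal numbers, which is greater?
7.7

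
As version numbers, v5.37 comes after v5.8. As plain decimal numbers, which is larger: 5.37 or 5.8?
5.8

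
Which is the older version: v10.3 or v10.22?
v10.3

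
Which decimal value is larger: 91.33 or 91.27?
91.33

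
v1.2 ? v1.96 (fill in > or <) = <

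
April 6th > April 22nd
False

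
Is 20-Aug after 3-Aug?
Yes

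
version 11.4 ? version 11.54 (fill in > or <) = <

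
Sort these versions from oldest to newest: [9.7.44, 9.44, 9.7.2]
[9.7.2, 9.7.44, 9.44]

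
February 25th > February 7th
True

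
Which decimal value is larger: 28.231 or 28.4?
28.4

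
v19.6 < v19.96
True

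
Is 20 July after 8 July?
Yes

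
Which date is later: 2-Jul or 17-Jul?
17-Jul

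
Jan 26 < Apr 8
True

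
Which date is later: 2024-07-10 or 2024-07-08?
2024-07-10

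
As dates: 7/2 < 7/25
True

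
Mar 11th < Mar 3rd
False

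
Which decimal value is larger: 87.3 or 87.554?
87.554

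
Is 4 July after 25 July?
No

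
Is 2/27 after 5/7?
No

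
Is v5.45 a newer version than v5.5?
Yes. Version numbers are compared segment by segment as integers, not as decimals: minor version 45 > 5, so v5.45 > v5.5 (even though the decimal 5.45 < 5.5).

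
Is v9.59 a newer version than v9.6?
Yes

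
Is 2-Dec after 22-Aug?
Yes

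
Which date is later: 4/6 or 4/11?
4/11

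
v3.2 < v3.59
True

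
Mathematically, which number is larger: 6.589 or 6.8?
6.8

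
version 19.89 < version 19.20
False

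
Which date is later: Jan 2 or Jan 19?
Jan 19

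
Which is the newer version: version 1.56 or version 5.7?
version 5.7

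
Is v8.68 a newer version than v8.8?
Yes. Version numbers are compared segment by segment as integers, not as decimals: minor version 68 > 8, so v8.68 > v8.8 (even though the decimal 8.68 < 8.8).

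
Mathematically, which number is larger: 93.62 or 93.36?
93.62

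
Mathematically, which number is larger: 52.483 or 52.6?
52.6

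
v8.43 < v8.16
False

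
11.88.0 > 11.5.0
True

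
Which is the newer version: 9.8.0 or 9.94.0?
9.94.0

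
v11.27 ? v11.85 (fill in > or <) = <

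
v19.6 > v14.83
True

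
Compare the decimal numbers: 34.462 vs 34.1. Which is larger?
34.462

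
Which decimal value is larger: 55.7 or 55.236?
55.7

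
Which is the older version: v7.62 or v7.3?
v7.3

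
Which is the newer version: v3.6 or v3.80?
v3.80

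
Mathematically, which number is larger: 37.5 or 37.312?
37.5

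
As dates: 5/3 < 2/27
False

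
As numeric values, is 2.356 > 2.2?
True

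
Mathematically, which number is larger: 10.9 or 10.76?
10.9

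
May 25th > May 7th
True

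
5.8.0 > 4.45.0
True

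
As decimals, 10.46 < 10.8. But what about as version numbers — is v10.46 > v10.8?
True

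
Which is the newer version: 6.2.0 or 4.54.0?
6.2.0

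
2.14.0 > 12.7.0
False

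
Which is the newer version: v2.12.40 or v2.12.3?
v2.12.40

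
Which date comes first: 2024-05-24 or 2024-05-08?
2024-05-08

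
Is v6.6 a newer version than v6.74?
No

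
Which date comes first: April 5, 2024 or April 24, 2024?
April 5, 2024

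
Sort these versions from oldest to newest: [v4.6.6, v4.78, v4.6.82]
[v4.6.6, v4.6.82, v4.78]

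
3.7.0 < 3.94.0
True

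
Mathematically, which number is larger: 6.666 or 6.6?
6.666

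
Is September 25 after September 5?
Yes. Day 25 comes after day 5 in September — this is a date comparison, not a decimal one (the decimal 9.25 would be smaller than 9.5).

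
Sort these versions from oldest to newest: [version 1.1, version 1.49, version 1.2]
[version 1.1, version 1.2, version 1.49]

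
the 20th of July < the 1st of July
False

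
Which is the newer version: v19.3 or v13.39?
v19.3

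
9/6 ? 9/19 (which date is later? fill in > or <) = <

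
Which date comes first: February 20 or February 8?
February 8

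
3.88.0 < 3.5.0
False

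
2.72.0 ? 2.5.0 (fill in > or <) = >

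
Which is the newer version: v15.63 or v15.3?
v15.63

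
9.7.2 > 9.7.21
False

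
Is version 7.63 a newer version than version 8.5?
No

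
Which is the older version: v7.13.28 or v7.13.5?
v7.13.5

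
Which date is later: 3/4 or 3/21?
3/21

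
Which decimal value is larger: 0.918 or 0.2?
0.918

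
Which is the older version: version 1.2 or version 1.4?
version 1.2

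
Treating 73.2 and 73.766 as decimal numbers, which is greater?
73.766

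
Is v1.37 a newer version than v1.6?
Yes. Version numbers are compared segment by segment as integers, not as decimals: minor version 37 > 6, so v1.37 > v1.6 (even though the decimal 1.37 < 1.6).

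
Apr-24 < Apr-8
False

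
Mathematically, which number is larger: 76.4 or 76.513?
76.513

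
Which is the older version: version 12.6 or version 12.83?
version 12.6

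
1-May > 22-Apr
True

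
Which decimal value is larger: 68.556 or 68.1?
68.556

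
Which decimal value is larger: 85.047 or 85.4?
85.4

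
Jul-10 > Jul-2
True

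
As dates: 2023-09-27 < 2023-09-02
False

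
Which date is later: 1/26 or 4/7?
4/7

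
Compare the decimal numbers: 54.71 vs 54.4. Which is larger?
54.71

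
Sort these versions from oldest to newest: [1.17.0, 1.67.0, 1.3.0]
[1.3.0, 1.17.0, 1.67.0]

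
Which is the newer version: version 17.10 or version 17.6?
version 17.10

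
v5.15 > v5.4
True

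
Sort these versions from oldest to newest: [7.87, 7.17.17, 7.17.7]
[7.17.7, 7.17.17, 7.87]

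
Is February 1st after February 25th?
No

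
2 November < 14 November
True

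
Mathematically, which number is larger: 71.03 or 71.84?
71.84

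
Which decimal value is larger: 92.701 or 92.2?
92.701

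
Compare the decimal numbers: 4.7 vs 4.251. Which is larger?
4.7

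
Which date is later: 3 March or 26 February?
3 March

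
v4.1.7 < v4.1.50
True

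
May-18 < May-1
False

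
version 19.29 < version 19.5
False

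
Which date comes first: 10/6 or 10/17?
10/6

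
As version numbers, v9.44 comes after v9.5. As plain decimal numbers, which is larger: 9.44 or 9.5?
9.5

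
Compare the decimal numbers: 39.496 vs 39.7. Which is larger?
39.7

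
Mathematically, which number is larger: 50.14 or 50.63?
50.63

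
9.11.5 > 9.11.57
False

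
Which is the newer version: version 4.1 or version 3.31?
version 4.1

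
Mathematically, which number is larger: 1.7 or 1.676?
1.7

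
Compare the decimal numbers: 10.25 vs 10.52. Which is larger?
10.52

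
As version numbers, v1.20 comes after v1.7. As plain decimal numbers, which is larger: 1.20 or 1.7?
1.7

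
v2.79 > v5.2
False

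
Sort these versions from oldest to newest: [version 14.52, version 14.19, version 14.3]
[version 14.3, version 14.19, version 14.52]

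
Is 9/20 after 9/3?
Yes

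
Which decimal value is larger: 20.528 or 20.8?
20.8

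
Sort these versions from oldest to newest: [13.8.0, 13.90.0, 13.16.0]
[13.8.0, 13.16.0, 13.90.0]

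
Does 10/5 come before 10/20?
Yes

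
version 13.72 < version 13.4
False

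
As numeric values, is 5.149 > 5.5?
False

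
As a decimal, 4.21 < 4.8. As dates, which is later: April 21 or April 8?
April 21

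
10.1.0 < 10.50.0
True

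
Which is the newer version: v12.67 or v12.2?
v12.67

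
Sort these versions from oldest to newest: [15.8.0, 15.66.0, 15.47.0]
[15.8.0, 15.47.0, 15.66.0]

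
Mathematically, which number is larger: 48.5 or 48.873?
48.873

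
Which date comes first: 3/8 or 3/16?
3/8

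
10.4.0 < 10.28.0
True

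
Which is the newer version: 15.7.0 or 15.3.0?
15.7.0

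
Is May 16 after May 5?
Yes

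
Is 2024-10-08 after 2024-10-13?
No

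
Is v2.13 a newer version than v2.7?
Yes. Version numbers are compared segment by segment as integers, not as decimals: minor version 13 > 7, so v2.13 > v2.7 (even though the decimal 2.13 < 2.7).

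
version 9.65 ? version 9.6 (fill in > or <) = >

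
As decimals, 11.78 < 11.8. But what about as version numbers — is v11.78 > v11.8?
True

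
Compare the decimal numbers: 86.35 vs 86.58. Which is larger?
86.58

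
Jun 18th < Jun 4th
False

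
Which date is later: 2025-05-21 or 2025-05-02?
2025-05-21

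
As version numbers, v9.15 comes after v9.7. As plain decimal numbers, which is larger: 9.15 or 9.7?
9.7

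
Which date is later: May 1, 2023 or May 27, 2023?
May 27, 2023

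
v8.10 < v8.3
False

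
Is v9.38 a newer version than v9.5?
Yes. Version numbers are compared segment by segment as integers, not as decimals: minor version 38 > 5, so v9.38 > v9.5 (even though the decimal 9.38 < 9.5).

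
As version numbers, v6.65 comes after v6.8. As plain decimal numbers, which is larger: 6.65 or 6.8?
6.8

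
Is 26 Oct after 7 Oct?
Yes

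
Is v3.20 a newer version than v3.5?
Yes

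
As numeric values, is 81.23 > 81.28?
False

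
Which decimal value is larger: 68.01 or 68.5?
68.5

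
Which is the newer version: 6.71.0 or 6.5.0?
6.71.0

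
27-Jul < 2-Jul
False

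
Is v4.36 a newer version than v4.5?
Yes. Version numbers are compared segment by segment as integers, not as decimals: minor version 36 > 5, so v4.36 > v4.5 (even though the decimal 4.36 < 4.5).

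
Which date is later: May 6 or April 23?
May 6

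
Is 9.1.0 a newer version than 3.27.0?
Yes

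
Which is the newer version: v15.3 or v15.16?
v15.16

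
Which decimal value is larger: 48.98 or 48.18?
48.98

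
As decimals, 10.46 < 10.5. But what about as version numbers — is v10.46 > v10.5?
True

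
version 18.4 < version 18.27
True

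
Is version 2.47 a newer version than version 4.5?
No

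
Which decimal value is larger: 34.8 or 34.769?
34.8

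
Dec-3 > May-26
True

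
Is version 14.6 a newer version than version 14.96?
No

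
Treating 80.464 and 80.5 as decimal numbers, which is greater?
80.5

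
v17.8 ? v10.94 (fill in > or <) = >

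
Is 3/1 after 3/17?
No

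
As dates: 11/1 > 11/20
False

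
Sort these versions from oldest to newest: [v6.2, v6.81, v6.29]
[v6.2, v6.29, v6.81]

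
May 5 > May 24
False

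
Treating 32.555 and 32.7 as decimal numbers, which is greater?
32.7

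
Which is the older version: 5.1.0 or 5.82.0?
5.1.0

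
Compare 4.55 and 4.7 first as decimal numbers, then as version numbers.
As decimals: 4.55 < 4.7. As versions: v4.55 > v4.7 (minor version 55 > 7).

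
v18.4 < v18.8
True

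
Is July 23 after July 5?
Yes. Day 23 comes after day 5 in July — this is a date comparison, not a decimal one (the decimal 7.23 would be smaller than 7.5).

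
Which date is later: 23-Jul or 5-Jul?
23-Jul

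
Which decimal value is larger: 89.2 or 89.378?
89.378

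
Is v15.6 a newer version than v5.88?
Yes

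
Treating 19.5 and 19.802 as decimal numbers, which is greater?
19.802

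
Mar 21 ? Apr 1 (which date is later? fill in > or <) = <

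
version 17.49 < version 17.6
False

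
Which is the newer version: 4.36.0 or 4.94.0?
4.94.0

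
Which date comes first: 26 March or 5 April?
26 March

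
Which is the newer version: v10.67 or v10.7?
v10.67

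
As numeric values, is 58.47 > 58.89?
False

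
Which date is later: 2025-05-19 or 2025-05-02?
2025-05-19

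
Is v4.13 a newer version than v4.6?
Yes. Version numbers are compared segment by segment as integers, not as decimals: minor version 13 > 6, so v4.13 > v4.6 (even though the decimal 4.13 < 4.6).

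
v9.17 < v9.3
False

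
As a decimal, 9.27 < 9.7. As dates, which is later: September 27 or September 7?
September 27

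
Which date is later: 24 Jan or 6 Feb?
6 Feb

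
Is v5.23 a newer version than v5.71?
No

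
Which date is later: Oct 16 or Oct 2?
Oct 16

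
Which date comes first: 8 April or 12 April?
8 April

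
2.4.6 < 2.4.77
True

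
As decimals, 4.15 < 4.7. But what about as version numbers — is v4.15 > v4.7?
True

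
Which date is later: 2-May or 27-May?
27-May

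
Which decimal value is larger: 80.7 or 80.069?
80.7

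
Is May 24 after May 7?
Yes. Day 24 comes after day 7 in May — this is a date comparison, not a decimal one (the decimal 5.24 would be smaller than 5.7).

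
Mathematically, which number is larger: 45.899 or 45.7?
45.899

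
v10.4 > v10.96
False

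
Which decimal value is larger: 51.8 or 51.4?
51.8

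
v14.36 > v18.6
False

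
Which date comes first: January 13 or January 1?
January 1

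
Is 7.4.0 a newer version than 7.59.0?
No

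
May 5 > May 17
False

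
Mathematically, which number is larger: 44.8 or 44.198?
44.8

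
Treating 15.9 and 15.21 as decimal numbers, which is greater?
15.9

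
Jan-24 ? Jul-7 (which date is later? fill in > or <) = <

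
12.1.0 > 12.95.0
False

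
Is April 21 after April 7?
Yes. Day 21 comes after day 7 in April — this is a date comparison, not a decimal one (the decimal 4.21 would be smaller than 4.7).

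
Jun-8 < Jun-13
True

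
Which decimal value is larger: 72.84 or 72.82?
72.84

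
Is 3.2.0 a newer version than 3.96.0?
No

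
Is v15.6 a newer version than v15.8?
No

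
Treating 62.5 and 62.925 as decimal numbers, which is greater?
62.925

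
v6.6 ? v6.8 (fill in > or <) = <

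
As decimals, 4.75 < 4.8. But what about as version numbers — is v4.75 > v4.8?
True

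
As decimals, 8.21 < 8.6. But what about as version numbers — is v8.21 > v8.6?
True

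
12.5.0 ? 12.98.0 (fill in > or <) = <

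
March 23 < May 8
True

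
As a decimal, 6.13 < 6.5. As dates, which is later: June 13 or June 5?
June 13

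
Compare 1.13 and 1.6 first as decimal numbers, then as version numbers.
As decimals: 1.13 < 1.6. As versions: v1.13 > v1.6 (minor version 13 > 6).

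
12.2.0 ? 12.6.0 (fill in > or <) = <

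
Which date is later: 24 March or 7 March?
24 March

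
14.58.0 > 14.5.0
True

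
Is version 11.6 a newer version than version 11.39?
No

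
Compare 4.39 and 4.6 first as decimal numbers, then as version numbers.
As decimals: 4.39 < 4.6. As versions: v4.39 > v4.6 (minor version 39 > 6).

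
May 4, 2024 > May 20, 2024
False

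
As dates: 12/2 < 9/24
False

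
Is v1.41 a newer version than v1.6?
Yes. Version numbers are compared segment by segment as integers, not as decimals: minor version 41 > 6, so v1.41 > v1.6 (even though the decimal 1.41 < 1.6).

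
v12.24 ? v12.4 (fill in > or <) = >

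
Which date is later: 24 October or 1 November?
1 November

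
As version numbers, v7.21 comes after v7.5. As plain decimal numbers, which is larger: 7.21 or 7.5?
7.5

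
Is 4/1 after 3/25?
Yes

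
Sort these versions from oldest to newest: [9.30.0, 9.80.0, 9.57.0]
[9.30.0, 9.57.0, 9.80.0]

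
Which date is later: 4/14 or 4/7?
4/14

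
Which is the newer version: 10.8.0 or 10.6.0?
10.8.0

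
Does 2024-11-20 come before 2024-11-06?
No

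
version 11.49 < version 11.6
False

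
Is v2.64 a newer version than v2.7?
Yes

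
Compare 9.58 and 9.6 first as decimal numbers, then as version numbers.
As decimals: 9.58 < 9.6. As versions: v9.58 > v9.6 (minor version 58 > 6).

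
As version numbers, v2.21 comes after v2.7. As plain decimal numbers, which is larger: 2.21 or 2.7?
2.7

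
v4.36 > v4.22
True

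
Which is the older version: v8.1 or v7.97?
v7.97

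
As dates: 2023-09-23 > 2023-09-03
True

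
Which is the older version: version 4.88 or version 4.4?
version 4.4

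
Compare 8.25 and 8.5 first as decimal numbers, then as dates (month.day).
As decimals: 8.25 < 8.5. As dates: 8/25 is later than 8/5 (day 25 > day 5).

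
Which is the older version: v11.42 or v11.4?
v11.4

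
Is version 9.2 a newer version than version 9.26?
No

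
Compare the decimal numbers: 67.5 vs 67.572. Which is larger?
67.572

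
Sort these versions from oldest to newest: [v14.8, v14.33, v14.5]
[v14.5, v14.8, v14.33]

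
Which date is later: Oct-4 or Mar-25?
Oct-4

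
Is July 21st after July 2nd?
Yes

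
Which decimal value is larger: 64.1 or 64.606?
64.606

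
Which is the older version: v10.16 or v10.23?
v10.16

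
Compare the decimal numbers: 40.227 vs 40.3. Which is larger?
40.3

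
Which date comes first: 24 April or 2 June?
24 April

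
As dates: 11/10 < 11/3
False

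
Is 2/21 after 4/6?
No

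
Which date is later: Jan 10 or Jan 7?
Jan 10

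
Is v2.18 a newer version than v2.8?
Yes. Version numbers are compared segment by segment as integers, not as decimals: minor version 18 > 8, so v2.18 > v2.8 (even though the decimal 2.18 < 2.8).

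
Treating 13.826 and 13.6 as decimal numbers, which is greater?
13.826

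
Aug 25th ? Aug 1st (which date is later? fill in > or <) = >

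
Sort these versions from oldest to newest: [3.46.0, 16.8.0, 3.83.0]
[3.46.0, 3.83.0, 16.8.0]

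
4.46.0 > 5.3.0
False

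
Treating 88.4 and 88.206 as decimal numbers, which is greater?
88.4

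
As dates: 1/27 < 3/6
True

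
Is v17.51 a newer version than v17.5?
Yes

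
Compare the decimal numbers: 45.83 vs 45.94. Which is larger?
45.94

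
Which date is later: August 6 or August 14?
August 14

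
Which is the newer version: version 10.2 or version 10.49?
version 10.49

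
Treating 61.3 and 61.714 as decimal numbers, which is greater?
61.714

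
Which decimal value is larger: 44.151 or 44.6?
44.6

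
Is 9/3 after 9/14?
No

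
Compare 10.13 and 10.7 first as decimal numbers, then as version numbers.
As decimals: 10.13 < 10.7. As versions: v10.13 > v10.7 (minor version 13 > 7).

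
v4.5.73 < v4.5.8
False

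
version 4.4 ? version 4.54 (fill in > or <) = <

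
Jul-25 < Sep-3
True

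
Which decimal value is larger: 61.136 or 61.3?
61.3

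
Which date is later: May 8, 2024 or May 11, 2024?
May 11, 2024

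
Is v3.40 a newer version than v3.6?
Yes. Version numbers are compared segment by segment as integers, not as decimals: minor version 40 > 6, so v3.40 > v3.6 (even though the decimal 3.40 < 3.6).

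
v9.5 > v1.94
True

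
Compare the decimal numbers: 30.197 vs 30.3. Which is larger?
30.3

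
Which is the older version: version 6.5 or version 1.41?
version 1.41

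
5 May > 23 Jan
True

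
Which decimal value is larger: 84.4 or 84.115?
84.4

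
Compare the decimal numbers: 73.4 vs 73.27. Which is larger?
73.4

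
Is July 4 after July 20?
No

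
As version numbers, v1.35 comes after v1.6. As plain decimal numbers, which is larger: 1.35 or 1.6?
1.6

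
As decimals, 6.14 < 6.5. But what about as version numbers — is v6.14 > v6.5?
True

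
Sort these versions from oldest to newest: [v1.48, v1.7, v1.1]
[v1.1, v1.7, v1.48]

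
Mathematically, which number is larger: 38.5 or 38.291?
38.5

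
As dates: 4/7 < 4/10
True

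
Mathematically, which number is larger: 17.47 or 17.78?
17.78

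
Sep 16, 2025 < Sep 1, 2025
False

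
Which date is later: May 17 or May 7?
May 17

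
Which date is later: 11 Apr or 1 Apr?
11 Apr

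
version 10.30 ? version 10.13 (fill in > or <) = >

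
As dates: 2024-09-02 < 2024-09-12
True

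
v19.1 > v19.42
False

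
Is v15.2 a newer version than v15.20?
No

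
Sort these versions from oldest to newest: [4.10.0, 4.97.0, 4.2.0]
[4.2.0, 4.10.0, 4.97.0]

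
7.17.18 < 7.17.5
False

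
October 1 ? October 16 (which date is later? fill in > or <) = <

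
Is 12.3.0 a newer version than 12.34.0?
No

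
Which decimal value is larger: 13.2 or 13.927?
13.927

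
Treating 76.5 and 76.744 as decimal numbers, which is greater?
76.744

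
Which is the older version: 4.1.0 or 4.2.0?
4.1.0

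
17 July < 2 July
False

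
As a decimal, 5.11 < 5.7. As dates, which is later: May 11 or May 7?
May 11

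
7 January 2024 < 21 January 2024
True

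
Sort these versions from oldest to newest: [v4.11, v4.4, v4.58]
[v4.4, v4.11, v4.58]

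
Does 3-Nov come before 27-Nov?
Yes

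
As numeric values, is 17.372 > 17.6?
False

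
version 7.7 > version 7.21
False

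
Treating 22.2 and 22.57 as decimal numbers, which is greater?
22.57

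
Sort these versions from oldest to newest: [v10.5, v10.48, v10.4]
[v10.4, v10.5, v10.48]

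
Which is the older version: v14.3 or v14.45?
v14.3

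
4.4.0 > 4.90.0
False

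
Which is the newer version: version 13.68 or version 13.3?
version 13.68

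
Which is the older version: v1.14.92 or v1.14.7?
v1.14.7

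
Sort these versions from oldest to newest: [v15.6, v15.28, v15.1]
[v15.1, v15.6, v15.28]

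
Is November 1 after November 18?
No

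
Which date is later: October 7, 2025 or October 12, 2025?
October 12, 2025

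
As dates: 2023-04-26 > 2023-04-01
True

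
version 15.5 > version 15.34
False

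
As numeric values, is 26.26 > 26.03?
True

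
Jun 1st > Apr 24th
True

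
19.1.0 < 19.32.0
True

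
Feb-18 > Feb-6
True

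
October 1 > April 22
True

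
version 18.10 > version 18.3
True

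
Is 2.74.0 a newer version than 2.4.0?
Yes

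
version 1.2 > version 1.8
False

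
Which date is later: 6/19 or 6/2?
6/19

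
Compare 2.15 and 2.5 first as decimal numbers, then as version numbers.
As decimals: 2.15 < 2.5. As versions: v2.15 > v2.5 (minor version 15 > 5).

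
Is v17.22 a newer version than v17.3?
Yes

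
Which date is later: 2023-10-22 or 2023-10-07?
2023-10-22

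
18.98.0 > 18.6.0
True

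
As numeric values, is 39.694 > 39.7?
False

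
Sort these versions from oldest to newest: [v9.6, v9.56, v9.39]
[v9.6, v9.39, v9.56]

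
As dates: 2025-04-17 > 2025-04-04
True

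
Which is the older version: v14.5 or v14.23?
v14.5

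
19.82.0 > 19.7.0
True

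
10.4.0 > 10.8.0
False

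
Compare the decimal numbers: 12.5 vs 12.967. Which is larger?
12.967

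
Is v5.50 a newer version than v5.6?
Yes. Version numbers are compared segment by segment as integers, not as decimals: minor version 50 > 6, so v5.50 > v5.6 (even though the decimal 5.50 < 5.6).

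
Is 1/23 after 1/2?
Yes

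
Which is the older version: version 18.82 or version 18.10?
version 18.10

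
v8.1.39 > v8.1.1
True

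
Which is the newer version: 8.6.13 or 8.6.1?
8.6.13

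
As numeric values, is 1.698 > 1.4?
True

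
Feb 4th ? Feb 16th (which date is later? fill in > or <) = <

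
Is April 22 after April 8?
Yes. Day 22 comes after day 8 in April — this is a date comparison, not a decimal one (the decimal 4.22 would be smaller than 4.8).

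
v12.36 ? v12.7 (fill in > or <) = >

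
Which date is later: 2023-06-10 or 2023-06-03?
2023-06-10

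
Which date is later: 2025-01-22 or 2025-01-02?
2025-01-22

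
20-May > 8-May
True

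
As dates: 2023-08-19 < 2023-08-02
False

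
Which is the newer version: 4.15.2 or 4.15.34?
4.15.34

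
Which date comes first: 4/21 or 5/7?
4/21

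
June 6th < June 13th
True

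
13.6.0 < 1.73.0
False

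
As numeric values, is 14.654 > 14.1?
True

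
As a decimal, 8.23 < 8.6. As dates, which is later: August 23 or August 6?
August 23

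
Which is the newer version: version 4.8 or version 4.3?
version 4.8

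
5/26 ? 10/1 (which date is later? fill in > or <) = <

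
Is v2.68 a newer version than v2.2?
Yes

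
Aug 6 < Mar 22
False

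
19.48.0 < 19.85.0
True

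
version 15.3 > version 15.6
False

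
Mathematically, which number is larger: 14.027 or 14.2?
14.2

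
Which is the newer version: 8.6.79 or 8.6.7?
8.6.79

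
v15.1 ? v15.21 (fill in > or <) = <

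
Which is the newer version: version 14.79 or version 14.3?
version 14.79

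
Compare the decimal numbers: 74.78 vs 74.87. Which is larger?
74.87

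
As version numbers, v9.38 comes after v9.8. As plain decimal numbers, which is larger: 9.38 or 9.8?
9.8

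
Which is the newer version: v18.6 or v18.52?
v18.52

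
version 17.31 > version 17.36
False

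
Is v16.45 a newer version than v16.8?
Yes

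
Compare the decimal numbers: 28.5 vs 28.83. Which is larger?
28.83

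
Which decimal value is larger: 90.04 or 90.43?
90.43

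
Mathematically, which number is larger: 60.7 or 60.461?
60.7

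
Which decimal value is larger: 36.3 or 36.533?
36.533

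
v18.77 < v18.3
False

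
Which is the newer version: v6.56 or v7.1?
v7.1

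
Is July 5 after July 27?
No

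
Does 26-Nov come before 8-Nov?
No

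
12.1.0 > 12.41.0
False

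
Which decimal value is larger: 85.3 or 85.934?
85.934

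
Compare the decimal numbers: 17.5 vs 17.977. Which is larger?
17.977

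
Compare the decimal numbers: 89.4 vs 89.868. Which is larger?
89.868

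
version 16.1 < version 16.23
True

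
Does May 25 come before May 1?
No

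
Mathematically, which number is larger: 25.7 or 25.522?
25.7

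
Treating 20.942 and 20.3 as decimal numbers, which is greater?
20.942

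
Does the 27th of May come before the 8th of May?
No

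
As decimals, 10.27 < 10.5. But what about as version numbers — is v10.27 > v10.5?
True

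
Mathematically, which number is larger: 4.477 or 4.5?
4.5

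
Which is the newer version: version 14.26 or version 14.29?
version 14.29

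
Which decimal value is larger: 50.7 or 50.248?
50.7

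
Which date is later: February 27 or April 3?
April 3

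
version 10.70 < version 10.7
False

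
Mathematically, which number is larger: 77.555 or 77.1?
77.555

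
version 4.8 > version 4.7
True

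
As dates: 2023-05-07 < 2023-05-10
True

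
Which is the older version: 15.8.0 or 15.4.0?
15.4.0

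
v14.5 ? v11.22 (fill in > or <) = >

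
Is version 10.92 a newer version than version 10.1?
Yes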